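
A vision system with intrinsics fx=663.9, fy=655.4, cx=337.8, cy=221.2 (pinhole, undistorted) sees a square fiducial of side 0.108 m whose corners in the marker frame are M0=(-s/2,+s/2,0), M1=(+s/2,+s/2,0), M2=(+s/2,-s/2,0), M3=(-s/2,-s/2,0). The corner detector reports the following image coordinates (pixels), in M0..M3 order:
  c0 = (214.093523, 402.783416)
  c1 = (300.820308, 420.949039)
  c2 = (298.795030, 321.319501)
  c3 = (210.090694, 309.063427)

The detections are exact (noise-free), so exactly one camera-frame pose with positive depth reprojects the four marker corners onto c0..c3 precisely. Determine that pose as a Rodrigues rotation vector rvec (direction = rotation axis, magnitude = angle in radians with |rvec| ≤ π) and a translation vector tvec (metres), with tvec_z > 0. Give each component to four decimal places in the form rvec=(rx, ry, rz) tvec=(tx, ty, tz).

rvec=(0.1604, 0.4380, 0.0255) tvec=(-0.0875, 0.1519, 0.6979)

Intrinsics K: fx=663.9, fy=655.4, cx=337.8, cy=221.2
Marker side s = 0.108 m; corners in marker frame (Z=0):
  M0 = (-0.0540, +0.0540, 0)
  M1 = (+0.0540, +0.0540, 0)
  M2 = (+0.0540, -0.0540, 0)
  M3 = (-0.0540, -0.0540, 0)
Detected image corners:
  c0 = (214.093523, 402.783416) px
  c1 = (300.820308, 420.949039) px
  c2 = (298.795030, 321.319501) px
  c3 = (210.090694, 309.063427) px
Planar DLT: solve 8×8 A·h = b for H (H[2,2]=1):
  H  [+657.95988 +86.93062 +254.54259]
  H  [-77.70109 +977.65508 +363.88045]
  H  [-0.60210 +0.22944 +1.00000]
B = K⁻¹H; ‖b₁‖=1.432816, ‖b₂‖=1.432816; λ = 2/(‖b₁‖+‖b₂‖) = 0.697926, sign → tz>0 ⇒ λ=+0.697926
r₁ = λ·B[:,0] = (+0.90550,+0.05908,-0.42022); r₂ = λ·B[:,1] = (+0.00991,+0.98705,+0.16013)
r₃ = r₁×r₂ = (+0.42424,-0.14916,+0.89318); SVD([r₁ r₂ r₃]) → R = UVᵀ:
  R  [+0.90550 +0.00991 +0.42424]
  R  [+0.05908 +0.98705 -0.14916]
  R  [-0.42022 +0.16013 +0.89318]
t = (-0.08752, +0.15194, +0.69793) m
tr R = 2.785722; θ = arccos((tr R − 1)/2) = 0.467138 rad = 26.765°
axis k = ((R−Rᵀ)₃₂, (R−Rᵀ)₁₃, (R−Rᵀ)₂₁) / (2 sinθ) = (+0.343407, +0.937598, +0.054598)
rvec = θ·k = (+0.160418, +0.437988, +0.025505)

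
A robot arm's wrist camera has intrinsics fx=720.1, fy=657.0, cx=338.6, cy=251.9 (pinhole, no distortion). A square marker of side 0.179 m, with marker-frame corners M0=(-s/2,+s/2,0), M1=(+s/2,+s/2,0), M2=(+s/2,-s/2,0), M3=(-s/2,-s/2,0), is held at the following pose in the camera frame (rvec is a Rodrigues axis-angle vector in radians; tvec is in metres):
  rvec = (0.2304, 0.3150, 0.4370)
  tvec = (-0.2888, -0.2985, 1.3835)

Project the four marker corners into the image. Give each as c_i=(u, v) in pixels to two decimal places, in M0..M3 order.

Intrinsics K: fx=720.1, fy=657.0, cx=338.6, cy=251.9
Marker side s = 0.179 m; corners in marker frame (Z=0):
  M0 = (-0.0895, +0.0895, 0)
  M1 = (+0.0895, +0.0895, 0)
  M2 = (+0.0895, -0.0895, 0)
  M3 = (-0.0895, -0.0895, 0)
rvec = (0.2304, 0.3150, 0.4370), |rvec| = θ = 0.58590 rad = 33.570°
Rodrigues: sinθ=0.55295, 1−cosθ=0.16678; R = I + sinθ·[k]× + (1−cosθ)·[k]×²:
    [+0.85901 -0.37716 +0.34620]
    [+0.44769 +0.88142 -0.15056]
    [-0.24837 +0.28432 +0.92600]
t = (-0.2888, -0.2985, 1.3835) m
M0: Pc = R·M0+t = (-0.39944, -0.25968, +1.43118); u = 720.1·(-0.39944)/1.43118 + 338.6 = 137.6221, v = 657.0·(-0.25968)/1.43118 + 251.9 = 132.6903
M1: Pc = R·M1+t = (-0.24567, -0.17954, +1.38672); u = 720.1·(-0.24567)/1.38672 + 338.6 = 211.0251, v = 657.0·(-0.17954)/1.38672 + 251.9 = 166.8352
M2: Pc = R·M2+t = (-0.17816, -0.33732, +1.33582); u = 720.1·(-0.17816)/1.33582 + 338.6 = 242.5581, v = 657.0·(-0.33732)/1.33582 + 251.9 = 85.9957
M3: Pc = R·M3+t = (-0.33193, -0.41746, +1.38028); u = 720.1·(-0.33193)/1.38028 + 338.6 = 165.4330, v = 657.0·(-0.41746)/1.38028 + 251.9 = 53.1955

c0=(137.62, 132.69) c1=(211.03, 166.84) c2=(242.56, 86.00) c3=(165.43, 53.20)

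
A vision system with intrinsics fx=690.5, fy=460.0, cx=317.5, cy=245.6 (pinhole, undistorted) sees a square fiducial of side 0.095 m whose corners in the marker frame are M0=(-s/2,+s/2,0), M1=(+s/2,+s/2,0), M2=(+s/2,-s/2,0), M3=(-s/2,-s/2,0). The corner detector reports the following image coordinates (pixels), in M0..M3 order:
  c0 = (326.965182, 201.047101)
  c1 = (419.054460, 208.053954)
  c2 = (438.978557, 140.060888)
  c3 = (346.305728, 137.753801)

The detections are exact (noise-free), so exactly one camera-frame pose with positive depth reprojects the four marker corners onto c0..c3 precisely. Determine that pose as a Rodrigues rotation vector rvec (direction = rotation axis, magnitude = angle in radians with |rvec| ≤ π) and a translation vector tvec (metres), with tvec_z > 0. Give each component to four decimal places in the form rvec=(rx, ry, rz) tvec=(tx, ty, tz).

Intrinsics K: fx=690.5, fy=460.0, cx=317.5, cy=245.6
Marker side s = 0.095 m; corners in marker frame (Z=0):
  M0 = (-0.0475, +0.0475, 0)
  M1 = (+0.0475, +0.0475, 0)
  M2 = (+0.0475, -0.0475, 0)
  M3 = (-0.0475, -0.0475, 0)
Detected image corners:
  c0 = (326.965182, 201.047101) px
  c1 = (419.054460, 208.053954) px
  c2 = (438.978557, 140.060888) px
  c3 = (346.305728, 137.753801) px
Planar DLT: solve 8×8 A·h = b for H (H[2,2]=1):
  H  [+686.43938 -241.87248 +381.22985]
  H  [-79.38500 +674.25671 +171.50245]
  H  [-0.74709 -0.09228 +1.00000]
B = K⁻¹H; ‖b₁‖=1.548756, ‖b₂‖=1.548756; λ = 2/(‖b₁‖+‖b₂‖) = 0.645680, sign → tz>0 ⇒ λ=+0.645680
r₁ = λ·B[:,0] = (+0.86369,+0.14612,-0.48238); r₂ = λ·B[:,1] = (-0.19878,+0.97823,-0.05958)
r₃ = r₁×r₂ = (+0.46318,+0.14735,+0.87393); SVD([r₁ r₂ r₃]) → R = UVᵀ:
  R  [+0.86369 -0.19878 +0.46318]
  R  [+0.14612 +0.97823 +0.14735]
  R  [-0.48238 -0.05958 +0.87393]
t = (+0.05959, -0.10401, +0.64568) m
tr R = 2.715852; θ = arccos((tr R − 1)/2) = 0.539577 rad = 30.915°
axis k = ((R−Rᵀ)₃₂, (R−Rᵀ)₁₃, (R−Rᵀ)₂₁) / (2 sinθ) = (-0.201378, +0.920209, +0.335652)
rvec = θ·k = (-0.108659, +0.496524, +0.181110)

rvec=(-0.1087, 0.4965, 0.1811) tvec=(0.0596, -0.1040, 0.6457)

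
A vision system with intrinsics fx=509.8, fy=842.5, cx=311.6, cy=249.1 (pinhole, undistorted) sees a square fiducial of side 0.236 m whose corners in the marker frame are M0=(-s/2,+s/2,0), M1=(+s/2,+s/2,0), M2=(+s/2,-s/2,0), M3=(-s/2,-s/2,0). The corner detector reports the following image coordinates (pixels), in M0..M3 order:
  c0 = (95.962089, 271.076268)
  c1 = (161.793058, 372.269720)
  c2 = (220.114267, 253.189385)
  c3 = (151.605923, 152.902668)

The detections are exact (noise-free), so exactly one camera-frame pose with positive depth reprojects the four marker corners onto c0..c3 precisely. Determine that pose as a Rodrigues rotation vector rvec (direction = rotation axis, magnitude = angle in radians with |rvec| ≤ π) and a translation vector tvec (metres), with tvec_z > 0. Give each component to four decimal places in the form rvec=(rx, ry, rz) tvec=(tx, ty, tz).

rvec=(0.0551, 0.1628, 0.7001) tvec=(-0.3882, 0.0201, 1.2777)

Intrinsics K: fx=509.8, fy=842.5, cx=311.6, cy=249.1
Marker side s = 0.236 m; corners in marker frame (Z=0):
  M0 = (-0.1180, +0.1180, 0)
  M1 = (+0.1180, +0.1180, 0)
  M2 = (+0.1180, -0.1180, 0)
  M3 = (-0.1180, -0.1180, 0)
Detected image corners:
  c0 = (95.962089, 271.076268) px
  c1 = (161.793058, 372.269720) px
  c2 = (220.114267, 253.189385) px
  c3 = (151.605923, 152.902668) px
Planar DLT: solve 8×8 A·h = b for H (H[2,2]=1):
  H  [+268.47982 -228.44696 +156.68747]
  H  [+400.07150 +524.19990 +262.32743]
  H  [-0.10220 +0.08220 +1.00000]
B = K⁻¹H; ‖b₁‖=0.782680, ‖b₂‖=0.782680; λ = 2/(‖b₁‖+‖b₂‖) = 1.277661, sign → tz>0 ⇒ λ=+1.277661
r₁ = λ·B[:,0] = (+0.75267,+0.64532,-0.13057); r₂ = λ·B[:,1] = (-0.63673,+0.76390,+0.10503)
r₃ = r₁×r₂ = (+0.16752,+0.00409,+0.98586); SVD([r₁ r₂ r₃]) → R = UVᵀ:
  R  [+0.75267 -0.63673 +0.16752]
  R  [+0.64532 +0.76390 +0.00409]
  R  [-0.13057 +0.10503 +0.98586]
t = (-0.38824, +0.02006, +1.27766) m
tr R = 2.502435; θ = arccos((tr R − 1)/2) = 0.720892 rad = 41.304°
axis k = ((R−Rᵀ)₃₂, (R−Rᵀ)₁₃, (R−Rᵀ)₂₁) / (2 sinθ) = (+0.076462, +0.225807, +0.971167)
rvec = θ·k = (+0.055121, +0.162782, +0.700106)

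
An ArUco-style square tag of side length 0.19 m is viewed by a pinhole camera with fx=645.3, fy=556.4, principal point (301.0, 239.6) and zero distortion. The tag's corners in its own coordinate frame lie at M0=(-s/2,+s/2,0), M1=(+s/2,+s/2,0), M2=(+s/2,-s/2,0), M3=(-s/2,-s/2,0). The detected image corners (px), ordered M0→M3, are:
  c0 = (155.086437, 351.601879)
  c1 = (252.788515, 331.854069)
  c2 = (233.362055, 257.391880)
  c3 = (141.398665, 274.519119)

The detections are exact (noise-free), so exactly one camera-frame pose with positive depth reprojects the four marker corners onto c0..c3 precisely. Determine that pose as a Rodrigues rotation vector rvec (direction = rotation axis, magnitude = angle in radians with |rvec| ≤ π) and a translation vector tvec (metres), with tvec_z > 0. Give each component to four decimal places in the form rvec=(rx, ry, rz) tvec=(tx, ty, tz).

Intrinsics K: fx=645.3, fy=556.4, cx=301.0, cy=239.6
Marker side s = 0.19 m; corners in marker frame (Z=0):
  M0 = (-0.0950, +0.0950, 0)
  M1 = (+0.0950, +0.0950, 0)
  M2 = (+0.0950, -0.0950, 0)
  M3 = (-0.0950, -0.0950, 0)
Detected image corners:
  c0 = (155.086437, 351.601879) px
  c1 = (252.788515, 331.854069) px
  c2 = (233.362055, 257.391880) px
  c3 = (141.398665, 274.519119) px
Planar DLT: solve 8×8 A·h = b for H (H[2,2]=1):
  H  [+518.25574 +21.54526 +195.84633]
  H  [-66.35417 +296.64613 +302.54460]
  H  [+0.10027 -0.33600 +1.00000]
B = K⁻¹H; ‖b₁‖=0.780070, ‖b₂‖=0.780070; λ = 2/(‖b₁‖+‖b₂‖) = 1.281936, sign → tz>0 ⇒ λ=+1.281936
r₁ = λ·B[:,0] = (+0.96960,-0.20823,+0.12854); r₂ = λ·B[:,1] = (+0.24371,+0.86895,-0.43073)
r₃ = r₁×r₂ = (-0.02200,+0.44896,+0.89328); SVD([r₁ r₂ r₃]) → R = UVᵀ:
  R  [+0.96960 +0.24372 -0.02200]
  R  [-0.20823 +0.86895 +0.44896]
  R  [+0.12854 -0.43073 +0.89328]
t = (-0.20890, +0.14502, +1.28194) m
tr R = 2.731829; θ = arccos((tr R − 1)/2) = 0.523821 rad = 30.013°
axis k = ((R−Rᵀ)₃₂, (R−Rᵀ)₁₃, (R−Rᵀ)₂₁) / (2 sinθ) = (-0.879352, -0.150479, -0.451771)
rvec = θ·k = (-0.460623, -0.078824, -0.236647)

rvec=(-0.4606, -0.0788, -0.2366) tvec=(-0.2089, 0.1450, 1.2819)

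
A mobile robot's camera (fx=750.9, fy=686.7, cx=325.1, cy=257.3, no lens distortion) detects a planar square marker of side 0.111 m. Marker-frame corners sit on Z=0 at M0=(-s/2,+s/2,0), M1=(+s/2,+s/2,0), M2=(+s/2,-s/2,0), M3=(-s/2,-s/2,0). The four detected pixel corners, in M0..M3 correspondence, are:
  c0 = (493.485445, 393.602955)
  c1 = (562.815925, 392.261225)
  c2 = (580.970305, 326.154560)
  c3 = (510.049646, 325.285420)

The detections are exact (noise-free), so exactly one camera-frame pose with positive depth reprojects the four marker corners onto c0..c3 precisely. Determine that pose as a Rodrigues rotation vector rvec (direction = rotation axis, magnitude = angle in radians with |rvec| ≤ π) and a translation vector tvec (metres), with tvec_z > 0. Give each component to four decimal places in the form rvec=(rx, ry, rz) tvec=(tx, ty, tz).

rvec=(0.3092, -0.3016, 0.0908) tvec=(0.2906, 0.1536, 1.0283)

Intrinsics K: fx=750.9, fy=686.7, cx=325.1, cy=257.3
Marker side s = 0.111 m; corners in marker frame (Z=0):
  M0 = (-0.0555, +0.0555, 0)
  M1 = (+0.0555, +0.0555, 0)
  M2 = (+0.0555, -0.0555, 0)
  M3 = (-0.0555, -0.0555, 0)
Detected image corners:
  c0 = (493.485445, 393.602955) px
  c1 = (562.815925, 392.261225) px
  c2 = (580.970305, 326.154560) px
  c3 = (510.049646, 325.285420) px
Planar DLT: solve 8×8 A·h = b for H (H[2,2]=1):
  H  [+791.26109 -7.32855 +537.27504]
  H  [+104.55196 +705.20311 +359.84239]
  H  [+0.29732 +0.27789 +1.00000]
B = K⁻¹H; ‖b₁‖=0.972493, ‖b₂‖=0.972493; λ = 2/(‖b₁‖+‖b₂‖) = 1.028285, sign → tz>0 ⇒ λ=+1.028285
r₁ = λ·B[:,0] = (+0.95119,+0.04201,+0.30573); r₂ = λ·B[:,1] = (-0.13375,+0.94892,+0.28575)
r₃ = r₁×r₂ = (-0.27811,-0.31269,+0.90823); SVD([r₁ r₂ r₃]) → R = UVᵀ:
  R  [+0.95119 -0.13375 -0.27811]
  R  [+0.04201 +0.94892 -0.31269]
  R  [+0.30573 +0.28575 +0.90823]
t = (+0.29055, +0.15355, +1.02829) m
tr R = 2.808344; θ = arccos((tr R − 1)/2) = 0.441359 rad = 25.288°
axis k = ((R−Rᵀ)₃₂, (R−Rᵀ)₁₃, (R−Rᵀ)₂₁) / (2 sinθ) = (+0.700477, -0.683381, +0.205722)
rvec = θ·k = (+0.309162, -0.301617, +0.090797)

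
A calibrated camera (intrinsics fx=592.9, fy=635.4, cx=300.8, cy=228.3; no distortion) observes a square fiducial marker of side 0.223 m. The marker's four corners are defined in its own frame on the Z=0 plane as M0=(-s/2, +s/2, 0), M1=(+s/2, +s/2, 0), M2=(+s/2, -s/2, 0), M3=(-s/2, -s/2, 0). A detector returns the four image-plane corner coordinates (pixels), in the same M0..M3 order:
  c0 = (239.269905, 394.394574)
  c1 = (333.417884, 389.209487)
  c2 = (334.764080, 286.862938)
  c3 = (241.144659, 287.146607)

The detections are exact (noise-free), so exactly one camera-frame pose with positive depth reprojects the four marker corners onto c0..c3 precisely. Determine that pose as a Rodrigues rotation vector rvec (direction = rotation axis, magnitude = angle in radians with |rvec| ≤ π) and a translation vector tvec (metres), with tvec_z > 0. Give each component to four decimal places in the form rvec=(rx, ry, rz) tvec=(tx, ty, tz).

Intrinsics K: fx=592.9, fy=635.4, cx=300.8, cy=228.3
Marker side s = 0.223 m; corners in marker frame (Z=0):
  M0 = (-0.1115, +0.1115, 0)
  M1 = (+0.1115, +0.1115, 0)
  M2 = (+0.1115, -0.1115, 0)
  M3 = (-0.1115, -0.1115, 0)
Detected image corners:
  c0 = (239.269905, 394.394574) px
  c1 = (333.417884, 389.209487) px
  c2 = (334.764080, 286.862938) px
  c3 = (241.144659, 287.146607) px
Planar DLT: solve 8×8 A·h = b for H (H[2,2]=1):
  H  [+481.06268 -13.41337 +288.24587]
  H  [+58.75708 +462.33568 +339.24498]
  H  [+0.20917 -0.02166 +1.00000]
B = K⁻¹H; ‖b₁‖=0.735822, ‖b₂‖=0.735822; λ = 2/(‖b₁‖+‖b₂‖) = 1.359024, sign → tz>0 ⇒ λ=+1.359024
r₁ = λ·B[:,0] = (+0.95846,+0.02354,+0.28426); r₂ = λ·B[:,1] = (-0.01581,+0.99944,-0.02943)
r₃ = r₁×r₂ = (-0.28480,+0.02372,+0.95829); SVD([r₁ r₂ r₃]) → R = UVᵀ:
  R  [+0.95846 -0.01581 -0.28480]
  R  [+0.02354 +0.99944 +0.02372]
  R  [+0.28426 -0.02943 +0.95829]
t = (-0.02878, +0.23729, +1.35902) m
tr R = 2.916193; θ = arccos((tr R − 1)/2) = 0.290516 rad = 16.645°
axis k = ((R−Rᵀ)₃₂, (R−Rᵀ)₁₃, (R−Rᵀ)₂₁) / (2 sinθ) = (-0.092776, -0.993315, +0.068684)
rvec = θ·k = (-0.026953, -0.288574, +0.019954)

rvec=(-0.0270, -0.2886, 0.0200) tvec=(-0.0288, 0.2373, 1.3590)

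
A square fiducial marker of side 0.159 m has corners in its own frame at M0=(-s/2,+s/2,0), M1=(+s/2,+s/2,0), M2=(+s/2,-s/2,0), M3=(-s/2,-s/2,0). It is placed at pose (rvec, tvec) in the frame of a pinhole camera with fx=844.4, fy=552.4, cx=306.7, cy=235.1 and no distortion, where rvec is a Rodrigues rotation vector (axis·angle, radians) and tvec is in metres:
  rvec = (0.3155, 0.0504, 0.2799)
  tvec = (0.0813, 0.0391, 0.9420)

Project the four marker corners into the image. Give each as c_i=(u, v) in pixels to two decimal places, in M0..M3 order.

Intrinsics K: fx=844.4, fy=552.4, cx=306.7, cy=235.1
Marker side s = 0.159 m; corners in marker frame (Z=0):
  M0 = (-0.0795, +0.0795, 0)
  M1 = (+0.0795, +0.0795, 0)
  M2 = (+0.0795, -0.0795, 0)
  M3 = (-0.0795, -0.0795, 0)
rvec = (0.3155, 0.0504, 0.2799), |rvec| = θ = 0.42476 rad = 24.337°
Rodrigues: sinθ=0.41211, 1−cosθ=0.08886; R = I + sinθ·[k]× + (1−cosθ)·[k]×²:
    [+0.96016 -0.26373 +0.09239]
    [+0.27939 +0.91239 -0.29915]
    [-0.00540 +0.31305 +0.94972]
t = (0.0813, 0.0391, 0.9420) m
M0: Pc = R·M0+t = (-0.01600, +0.08942, +0.96732); u = 844.4·(-0.01600)/0.96732 + 306.7 = 292.7338, v = 552.4·(+0.08942)/0.96732 + 235.1 = 286.1664
M1: Pc = R·M1+t = (+0.13667, +0.13385, +0.96646); u = 844.4·(+0.13667)/0.96646 + 306.7 = 426.1065, v = 552.4·(+0.13385)/0.96646 + 235.1 = 311.6028
M2: Pc = R·M2+t = (+0.17860, -0.01122, +0.91668); u = 844.4·(+0.17860)/0.91668 + 306.7 = 471.2161, v = 552.4·(-0.01122)/0.91668 + 235.1 = 228.3368
M3: Pc = R·M3+t = (+0.02593, -0.05565, +0.91754); u = 844.4·(+0.02593)/0.91754 + 306.7 = 330.5661, v = 552.4·(-0.05565)/0.91754 + 235.1 = 201.5985

c0=(292.73, 286.17) c1=(426.11, 311.60) c2=(471.22, 228.34) c3=(330.57, 201.60)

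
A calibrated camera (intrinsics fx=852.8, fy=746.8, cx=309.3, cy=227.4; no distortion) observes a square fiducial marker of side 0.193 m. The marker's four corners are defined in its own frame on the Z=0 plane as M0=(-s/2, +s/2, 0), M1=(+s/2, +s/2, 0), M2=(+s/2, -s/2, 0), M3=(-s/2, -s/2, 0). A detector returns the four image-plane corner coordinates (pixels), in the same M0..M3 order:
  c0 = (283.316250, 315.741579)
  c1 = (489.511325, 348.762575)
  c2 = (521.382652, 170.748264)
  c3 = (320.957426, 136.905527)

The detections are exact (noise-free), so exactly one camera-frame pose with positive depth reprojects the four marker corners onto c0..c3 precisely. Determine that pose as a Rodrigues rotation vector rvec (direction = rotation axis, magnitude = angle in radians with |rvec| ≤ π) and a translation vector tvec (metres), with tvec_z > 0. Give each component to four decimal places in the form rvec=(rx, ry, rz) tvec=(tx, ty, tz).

rvec=(-0.1060, -0.0495, 0.1833) tvec=(0.0884, 0.0154, 0.7916)

Intrinsics K: fx=852.8, fy=746.8, cx=309.3, cy=227.4
Marker side s = 0.193 m; corners in marker frame (Z=0):
  M0 = (-0.0965, +0.0965, 0)
  M1 = (+0.0965, +0.0965, 0)
  M2 = (+0.0965, -0.0965, 0)
  M3 = (-0.0965, -0.0965, 0)
Detected image corners:
  c0 = (283.316250, 315.741579) px
  c1 = (489.511325, 348.762575) px
  c2 = (521.382652, 170.748264) px
  c3 = (320.957426, 136.905527) px
Planar DLT: solve 8×8 A·h = b for H (H[2,2]=1):
  H  [+1073.33715 -235.94867 +404.51293]
  H  [+185.35855 +890.80489 +241.92726]
  H  [+0.04982 -0.13853 +1.00000]
B = K⁻¹H; ‖b₁‖=1.263216, ‖b₂‖=1.263216; λ = 2/(‖b₁‖+‖b₂‖) = 0.791631, sign → tz>0 ⇒ λ=+0.791631
r₁ = λ·B[:,0] = (+0.98205,+0.18448,+0.03944); r₂ = λ·B[:,1] = (-0.17925,+0.97767,-0.10966)
r₃ = r₁×r₂ = (-0.05879,+0.10062,+0.99319); SVD([r₁ r₂ r₃]) → R = UVᵀ:
  R  [+0.98205 -0.17925 -0.05879]
  R  [+0.18448 +0.97767 +0.10062]
  R  [+0.03944 -0.10966 +0.99319]
t = (+0.08838, +0.01540, +0.79163) m
tr R = 2.952904; θ = arccos((tr R − 1)/2) = 0.217445 rad = 12.459°
axis k = ((R−Rᵀ)₃₂, (R−Rᵀ)₁₃, (R−Rᵀ)₂₁) / (2 sinθ) = (-0.487373, -0.227654, +0.842996)
rvec = θ·k = (-0.105977, -0.049502, +0.183305)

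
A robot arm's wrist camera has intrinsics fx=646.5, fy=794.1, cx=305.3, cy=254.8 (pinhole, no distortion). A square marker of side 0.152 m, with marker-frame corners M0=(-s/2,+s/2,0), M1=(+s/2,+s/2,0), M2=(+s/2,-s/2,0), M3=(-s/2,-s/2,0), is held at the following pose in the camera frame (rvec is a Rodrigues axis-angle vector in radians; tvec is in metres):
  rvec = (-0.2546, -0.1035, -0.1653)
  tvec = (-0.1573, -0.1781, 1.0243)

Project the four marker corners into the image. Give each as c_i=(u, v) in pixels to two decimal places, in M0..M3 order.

Intrinsics K: fx=646.5, fy=794.1, cx=305.3, cy=254.8
Marker side s = 0.152 m; corners in marker frame (Z=0):
  M0 = (-0.0760, +0.0760, 0)
  M1 = (+0.0760, +0.0760, 0)
  M2 = (+0.0760, -0.0760, 0)
  M3 = (-0.0760, -0.0760, 0)
rvec = (-0.2546, -0.1035, -0.1653), |rvec| = θ = 0.32071 rad = 18.376°
Rodrigues: sinθ=0.31524, 1−cosθ=0.05099; R = I + sinθ·[k]× + (1−cosθ)·[k]×²:
    [+0.98114 +0.17554 -0.08087]
    [-0.14942 +0.95432 +0.25874]
    [+0.12260 -0.24178 +0.96256]
t = (-0.1573, -0.1781, 1.0243) m
M0: Pc = R·M0+t = (-0.21853, -0.09422, +0.99661); u = 646.5·(-0.21853)/0.99661 + 305.3 = 163.5423, v = 794.1·(-0.09422)/0.99661 + 254.8 = 179.7285
M1: Pc = R·M1+t = (-0.06939, -0.11693, +1.01524); u = 646.5·(-0.06939)/1.01524 + 305.3 = 261.1118, v = 794.1·(-0.11693)/1.01524 + 254.8 = 163.3420
M2: Pc = R·M2+t = (-0.09607, -0.26198, +1.05199); u = 646.5·(-0.09607)/1.05199 + 305.3 = 246.2577, v = 794.1·(-0.26198)/1.05199 + 254.8 = 57.0404
M3: Pc = R·M3+t = (-0.24521, -0.23927, +1.03336); u = 646.5·(-0.24521)/1.03336 + 305.3 = 151.8902, v = 794.1·(-0.23927)/1.03336 + 254.8 = 70.9272

c0=(163.54, 179.73) c1=(261.11, 163.34) c2=(246.26, 57.04) c3=(151.89, 70.93)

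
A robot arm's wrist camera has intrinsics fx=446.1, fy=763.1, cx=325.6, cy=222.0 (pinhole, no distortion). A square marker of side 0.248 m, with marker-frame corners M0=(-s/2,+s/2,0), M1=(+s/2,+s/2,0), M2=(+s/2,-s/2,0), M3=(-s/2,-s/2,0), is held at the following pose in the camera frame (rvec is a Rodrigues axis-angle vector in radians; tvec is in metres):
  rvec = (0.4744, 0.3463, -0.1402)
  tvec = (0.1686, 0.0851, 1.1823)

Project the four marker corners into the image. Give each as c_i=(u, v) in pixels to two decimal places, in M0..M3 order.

Intrinsics K: fx=446.1, fy=763.1, cx=325.6, cy=222.0
Marker side s = 0.248 m; corners in marker frame (Z=0):
  M0 = (-0.1240, +0.1240, 0)
  M1 = (+0.1240, +0.1240, 0)
  M2 = (+0.1240, -0.1240, 0)
  M3 = (-0.1240, -0.1240, 0)
rvec = (0.4744, 0.3463, -0.1402), |rvec| = θ = 0.60385 rad = 34.598°
Rodrigues: sinθ=0.56782, 1−cosθ=0.17684; R = I + sinθ·[k]× + (1−cosθ)·[k]×²:
    [+0.93231 +0.21151 +0.29338]
    [-0.05216 +0.88132 -0.46964]
    [-0.35789 +0.42254 +0.83269]
t = (0.1686, 0.0851, 1.1823) m
M0: Pc = R·M0+t = (+0.07922, +0.20085, +1.27907); u = 446.1·(+0.07922)/1.27907 + 325.6 = 353.2299, v = 763.1·(+0.20085)/1.27907 + 222.0 = 341.8283
M1: Pc = R·M1+t = (+0.31043, +0.18792, +1.19032); u = 446.1·(+0.31043)/1.19032 + 325.6 = 441.9423, v = 763.1·(+0.18792)/1.19032 + 222.0 = 342.4709
M2: Pc = R·M2+t = (+0.25798, -0.03065, +1.08553); u = 446.1·(+0.25798)/1.08553 + 325.6 = 431.6170, v = 763.1·(-0.03065)/1.08553 + 222.0 = 200.4532
M3: Pc = R·M3+t = (+0.02677, -0.01772, +1.17428); u = 446.1·(+0.02677)/1.17428 + 325.6 = 335.7685, v = 763.1·(-0.01772)/1.17428 + 222.0 = 210.4875

c0=(353.23, 341.83) c1=(441.94, 342.47) c2=(431.62, 200.45) c3=(335.77, 210.49)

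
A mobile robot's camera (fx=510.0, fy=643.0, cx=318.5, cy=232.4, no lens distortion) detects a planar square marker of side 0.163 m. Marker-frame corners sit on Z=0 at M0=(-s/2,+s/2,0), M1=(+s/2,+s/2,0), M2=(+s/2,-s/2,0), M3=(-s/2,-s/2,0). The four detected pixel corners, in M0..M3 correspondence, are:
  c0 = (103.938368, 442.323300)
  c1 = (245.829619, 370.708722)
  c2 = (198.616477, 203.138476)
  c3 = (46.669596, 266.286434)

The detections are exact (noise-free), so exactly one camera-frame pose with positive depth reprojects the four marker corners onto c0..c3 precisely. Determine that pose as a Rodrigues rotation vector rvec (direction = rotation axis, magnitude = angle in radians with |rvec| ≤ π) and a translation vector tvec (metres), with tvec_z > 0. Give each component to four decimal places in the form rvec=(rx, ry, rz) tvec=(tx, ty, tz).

Intrinsics K: fx=510.0, fy=643.0, cx=318.5, cy=232.4
Marker side s = 0.163 m; corners in marker frame (Z=0):
  M0 = (-0.0815, +0.0815, 0)
  M1 = (+0.0815, +0.0815, 0)
  M2 = (+0.0815, -0.0815, 0)
  M3 = (-0.0815, -0.0815, 0)
Detected image corners:
  c0 = (103.938368, 442.323300) px
  c1 = (245.829619, 370.708722) px
  c2 = (198.616477, 203.138476) px
  c3 = (46.669596, 266.286434) px
Planar DLT: solve 8×8 A·h = b for H (H[2,2]=1):
  H  [+961.62725 +360.25139 +151.80098]
  H  [-282.55475 +1141.04176 +321.40824]
  H  [+0.40986 +0.27416 +1.00000]
B = K⁻¹H; ‖b₁‖=1.780100, ‖b₂‖=1.780100; λ = 2/(‖b₁‖+‖b₂‖) = 0.561766, sign → tz>0 ⇒ λ=+0.561766
r₁ = λ·B[:,0] = (+0.91544,-0.33008,+0.23025); r₂ = λ·B[:,1] = (+0.30063,+0.94122,+0.15401)
r₃ = r₁×r₂ = (-0.26755,-0.07177,+0.96087); SVD([r₁ r₂ r₃]) → R = UVᵀ:
  R  [+0.91544 +0.30063 -0.26755]
  R  [-0.33008 +0.94122 -0.07177]
  R  [+0.23025 +0.15401 +0.96087]
t = (-0.18362, +0.07776, +0.56177) m
tr R = 2.817533; θ = arccos((tr R − 1)/2) = 0.430478 rad = 24.665°
axis k = ((R−Rᵀ)₃₂, (R−Rᵀ)₁₃, (R−Rᵀ)₂₁) / (2 sinθ) = (+0.270527, -0.596441, -0.755694)
rvec = θ·k = (+0.116456, -0.256755, -0.325310)

rvec=(0.1165, -0.2568, -0.3253) tvec=(-0.1836, 0.0778, 0.5618)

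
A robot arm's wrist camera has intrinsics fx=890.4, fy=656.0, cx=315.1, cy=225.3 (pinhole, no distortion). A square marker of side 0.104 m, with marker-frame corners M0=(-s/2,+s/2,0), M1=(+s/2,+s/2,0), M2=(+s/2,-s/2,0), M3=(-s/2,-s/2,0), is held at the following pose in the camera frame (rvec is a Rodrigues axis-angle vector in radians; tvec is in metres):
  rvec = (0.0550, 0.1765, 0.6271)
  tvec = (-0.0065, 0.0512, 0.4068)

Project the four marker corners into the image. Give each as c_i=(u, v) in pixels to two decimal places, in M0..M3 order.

Intrinsics K: fx=890.4, fy=656.0, cx=315.1, cy=225.3
Marker side s = 0.104 m; corners in marker frame (Z=0):
  M0 = (-0.0520, +0.0520, 0)
  M1 = (+0.0520, +0.0520, 0)
  M2 = (+0.0520, -0.0520, 0)
  M3 = (-0.0520, -0.0520, 0)
rvec = (0.0550, 0.1765, 0.6271), |rvec| = θ = 0.65378 rad = 37.459°
Rodrigues: sinθ=0.60819, 1−cosθ=0.20621; R = I + sinθ·[k]× + (1−cosθ)·[k]×²:
    [+0.79525 -0.57869 +0.18083]
    [+0.58805 +0.80882 +0.00223]
    [-0.14755 +0.10456 +0.98351]
t = (-0.0065, 0.0512, 0.4068) m
M0: Pc = R·M0+t = (-0.07794, +0.06268, +0.41991); u = 890.4·(-0.07794)/0.41991 + 315.1 = 149.8218, v = 656.0·(+0.06268)/0.41991 + 225.3 = 323.2207
M1: Pc = R·M1+t = (+0.00476, +0.12384, +0.40456); u = 890.4·(+0.00476)/0.40456 + 315.1 = 325.5787, v = 656.0·(+0.12384)/0.40456 + 225.3 = 426.1019
M2: Pc = R·M2+t = (+0.06494, +0.03972, +0.39369); u = 890.4·(+0.06494)/0.39369 + 315.1 = 461.9840, v = 656.0·(+0.03972)/0.39369 + 225.3 = 291.4854
M3: Pc = R·M3+t = (-0.01776, -0.02144, +0.40904); u = 890.4·(-0.01776)/0.40904 + 315.1 = 276.4371, v = 656.0·(-0.02144)/0.40904 + 225.3 = 190.9193

c0=(149.82, 323.22) c1=(325.58, 426.10) c2=(461.98, 291.49) c3=(276.44, 190.92)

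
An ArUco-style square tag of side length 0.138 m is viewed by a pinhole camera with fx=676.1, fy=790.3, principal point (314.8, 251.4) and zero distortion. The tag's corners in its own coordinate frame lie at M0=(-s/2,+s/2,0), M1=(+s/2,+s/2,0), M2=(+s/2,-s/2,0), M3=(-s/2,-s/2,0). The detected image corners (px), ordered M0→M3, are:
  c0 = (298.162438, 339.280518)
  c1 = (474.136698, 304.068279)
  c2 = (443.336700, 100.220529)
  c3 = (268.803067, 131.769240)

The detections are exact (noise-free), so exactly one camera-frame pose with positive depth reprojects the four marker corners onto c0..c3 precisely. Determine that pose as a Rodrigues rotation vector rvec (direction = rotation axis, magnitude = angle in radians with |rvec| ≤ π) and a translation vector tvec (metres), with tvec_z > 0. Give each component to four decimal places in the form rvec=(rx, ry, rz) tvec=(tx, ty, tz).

Intrinsics K: fx=676.1, fy=790.3, cx=314.8, cy=251.4
Marker side s = 0.138 m; corners in marker frame (Z=0):
  M0 = (-0.0690, +0.0690, 0)
  M1 = (+0.0690, +0.0690, 0)
  M2 = (+0.0690, -0.0690, 0)
  M3 = (-0.0690, -0.0690, 0)
Detected image corners:
  c0 = (298.162438, 339.280518) px
  c1 = (474.136698, 304.068279) px
  c2 = (443.336700, 100.220529) px
  c3 = (268.803067, 131.769240) px
Planar DLT: solve 8×8 A·h = b for H (H[2,2]=1):
  H  [+1313.03858 +188.50537 +371.72960]
  H  [-216.39310 +1472.92634 +218.13669]
  H  [+0.11617 -0.07951 +1.00000]
B = K⁻¹H; ‖b₁‖=1.916917, ‖b₂‖=1.916917; λ = 2/(‖b₁‖+‖b₂‖) = 0.521671, sign → tz>0 ⇒ λ=+0.521671
r₁ = λ·B[:,0] = (+0.98491,-0.16212,+0.06060); r₂ = λ·B[:,1] = (+0.16476,+0.98546,-0.04148)
r₃ = r₁×r₂ = (-0.05300,+0.05083,+0.99730); SVD([r₁ r₂ r₃]) → R = UVᵀ:
  R  [+0.98491 +0.16476 -0.05300]
  R  [-0.16212 +0.98546 +0.05083]
  R  [+0.06060 -0.04148 +0.99730]
t = (+0.04393, -0.02196, +0.52167) m
tr R = 2.967670; θ = arccos((tr R − 1)/2) = 0.180048 rad = 10.316°
axis k = ((R−Rᵀ)₃₂, (R−Rᵀ)₁₃, (R−Rᵀ)₂₁) / (2 sinθ) = (-0.257738, -0.317176, -0.912672)
rvec = θ·k = (-0.046405, -0.057107, -0.164325)

rvec=(-0.0464, -0.0571, -0.1643) tvec=(0.0439, -0.0220, 0.5217)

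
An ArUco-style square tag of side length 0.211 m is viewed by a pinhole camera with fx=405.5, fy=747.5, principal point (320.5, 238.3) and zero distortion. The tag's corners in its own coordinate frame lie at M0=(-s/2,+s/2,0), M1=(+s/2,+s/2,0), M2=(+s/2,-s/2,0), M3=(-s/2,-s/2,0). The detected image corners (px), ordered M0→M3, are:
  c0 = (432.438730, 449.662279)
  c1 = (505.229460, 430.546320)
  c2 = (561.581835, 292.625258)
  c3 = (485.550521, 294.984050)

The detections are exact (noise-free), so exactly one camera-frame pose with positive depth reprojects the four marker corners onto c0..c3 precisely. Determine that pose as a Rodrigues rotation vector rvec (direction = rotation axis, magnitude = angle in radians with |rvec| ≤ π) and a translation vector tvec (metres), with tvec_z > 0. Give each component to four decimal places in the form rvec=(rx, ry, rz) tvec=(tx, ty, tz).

Intrinsics K: fx=405.5, fy=747.5, cx=320.5, cy=238.3
Marker side s = 0.211 m; corners in marker frame (Z=0):
  M0 = (-0.1055, +0.1055, 0)
  M1 = (+0.1055, +0.1055, 0)
  M2 = (+0.1055, -0.1055, 0)
  M3 = (-0.1055, -0.1055, 0)
Detected image corners:
  c0 = (432.438730, 449.662279) px
  c1 = (505.229460, 430.546320) px
  c2 = (561.581835, 292.625258) px
  c3 = (485.550521, 294.984050) px
Planar DLT: solve 8×8 A·h = b for H (H[2,2]=1):
  H  [+644.81542 +57.81621 +496.66689]
  H  [+162.87168 +925.83167 +371.56134]
  H  [+0.58983 +0.64024 +1.00000]
B = K⁻¹H; ‖b₁‖=1.269695, ‖b₂‖=1.269695; λ = 2/(‖b₁‖+‖b₂‖) = 0.787591, sign → tz>0 ⇒ λ=+0.787591
r₁ = λ·B[:,0] = (+0.88524,+0.02351,+0.46455); r₂ = λ·B[:,1] = (-0.28625,+0.81473,+0.50425)
r₃ = r₁×r₂ = (-0.36663,-0.57936,+0.72796); SVD([r₁ r₂ r₃]) → R = UVᵀ:
  R  [+0.88524 -0.28625 -0.36663]
  R  [+0.02351 +0.81473 -0.57936]
  R  [+0.46455 +0.50425 +0.72796]
t = (+0.34216, +0.14041, +0.78759) m
tr R = 2.427934; θ = arccos((tr R − 1)/2) = 0.775649 rad = 44.441°
axis k = ((R−Rᵀ)₃₂, (R−Rᵀ)₁₃, (R−Rᵀ)₂₁) / (2 sinθ) = (+0.773805, -0.593544, +0.221204)
rvec = θ·k = (+0.600201, -0.460381, +0.171577)

rvec=(0.6002, -0.4604, 0.1716) tvec=(0.3422, 0.1404, 0.7876)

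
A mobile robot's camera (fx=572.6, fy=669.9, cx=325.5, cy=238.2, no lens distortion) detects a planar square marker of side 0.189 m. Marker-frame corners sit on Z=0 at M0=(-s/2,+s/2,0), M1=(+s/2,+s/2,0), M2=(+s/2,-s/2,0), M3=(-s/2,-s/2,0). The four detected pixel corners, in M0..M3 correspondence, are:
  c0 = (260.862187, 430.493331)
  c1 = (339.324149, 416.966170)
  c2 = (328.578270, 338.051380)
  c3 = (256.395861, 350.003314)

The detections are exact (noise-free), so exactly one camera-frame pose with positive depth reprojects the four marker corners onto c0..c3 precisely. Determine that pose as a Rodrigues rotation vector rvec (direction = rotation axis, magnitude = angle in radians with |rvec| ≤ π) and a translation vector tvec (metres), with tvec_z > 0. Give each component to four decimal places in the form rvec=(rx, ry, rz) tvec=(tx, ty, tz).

rvec=(-0.6908, 0.0000, -0.1446) tvec=(-0.0730, 0.3070, 1.4284)

Intrinsics K: fx=572.6, fy=669.9, cx=325.5, cy=238.2
Marker side s = 0.189 m; corners in marker frame (Z=0):
  M0 = (-0.0945, +0.0945, 0)
  M1 = (+0.0945, +0.0945, 0)
  M2 = (+0.0945, -0.0945, 0)
  M3 = (-0.0945, -0.0945, 0)
Detected image corners:
  c0 = (260.862187, 430.493331) px
  c1 = (339.324149, 416.966170) px
  c2 = (328.578270, 338.051380) px
  c3 = (256.395861, 350.003314) px
Planar DLT: solve 8×8 A·h = b for H (H[2,2]=1):
  H  [+407.76496 -91.40212 +296.24968]
  H  [-54.36102 +251.06158 +382.18444]
  H  [+0.03352 -0.44449 +1.00000]
B = K⁻¹H; ‖b₁‖=0.700096, ‖b₂‖=0.700096; λ = 2/(‖b₁‖+‖b₂‖) = 1.428376, sign → tz>0 ⇒ λ=+1.428376
r₁ = λ·B[:,0] = (+0.98997,-0.13294,+0.04788); r₂ = λ·B[:,1] = (+0.13291,+0.76107,-0.63490)
r₃ = r₁×r₂ = (+0.04796,+0.63490,+0.77111); SVD([r₁ r₂ r₃]) → R = UVᵀ:
  R  [+0.98997 +0.13291 +0.04796]
  R  [-0.13294 +0.76107 +0.63490]
  R  [+0.04788 -0.63490 +0.77111]
t = (-0.07297, +0.30701, +1.42838) m
tr R = 2.522149; θ = arccos((tr R − 1)/2) = 0.705828 rad = 40.441°
axis k = ((R−Rᵀ)₃₂, (R−Rᵀ)₁₃, (R−Rᵀ)₂₁) / (2 sinθ) = (-0.978779, +0.000057, -0.204918)
rvec = θ·k = (-0.690850, +0.000040, -0.144637)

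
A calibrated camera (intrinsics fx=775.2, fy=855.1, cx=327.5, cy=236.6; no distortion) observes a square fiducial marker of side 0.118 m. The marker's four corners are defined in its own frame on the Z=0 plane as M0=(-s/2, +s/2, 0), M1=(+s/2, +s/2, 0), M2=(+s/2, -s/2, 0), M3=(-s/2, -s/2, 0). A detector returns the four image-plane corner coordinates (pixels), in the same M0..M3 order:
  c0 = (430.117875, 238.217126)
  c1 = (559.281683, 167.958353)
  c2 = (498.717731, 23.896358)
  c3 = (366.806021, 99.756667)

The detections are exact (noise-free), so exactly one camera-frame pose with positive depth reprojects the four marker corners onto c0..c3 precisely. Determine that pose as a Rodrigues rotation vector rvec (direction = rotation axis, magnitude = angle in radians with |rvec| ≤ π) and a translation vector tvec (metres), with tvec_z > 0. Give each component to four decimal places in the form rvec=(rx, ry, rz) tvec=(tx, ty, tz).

Intrinsics K: fx=775.2, fy=855.1, cx=327.5, cy=236.6
Marker side s = 0.118 m; corners in marker frame (Z=0):
  M0 = (-0.0590, +0.0590, 0)
  M1 = (+0.0590, +0.0590, 0)
  M2 = (+0.0590, -0.0590, 0)
  M3 = (-0.0590, -0.0590, 0)
Detected image corners:
  c0 = (430.117875, 238.217126) px
  c1 = (559.281683, 167.958353) px
  c2 = (498.717731, 23.896358) px
  c3 = (366.806021, 99.756667) px
Planar DLT: solve 8×8 A·h = b for H (H[2,2]=1):
  H  [+1015.29179 +650.83001 +463.47269]
  H  [-644.69689 +1232.78708 +134.00947]
  H  [-0.19575 +0.27127 +1.00000]
B = K⁻¹H; ‖b₁‖=1.570613, ‖b₂‖=1.570613; λ = 2/(‖b₁‖+‖b₂‖) = 0.636694, sign → tz>0 ⇒ λ=+0.636694
r₁ = λ·B[:,0] = (+0.88654,-0.44555,-0.12463); r₂ = λ·B[:,1] = (+0.46158,+0.87012,+0.17272)
r₃ = r₁×r₂ = (+0.03149,-0.21065,+0.97705); SVD([r₁ r₂ r₃]) → R = UVᵀ:
  R  [+0.88654 +0.46158 +0.03149]
  R  [-0.44555 +0.87012 -0.21065]
  R  [-0.12463 +0.17272 +0.97705]
t = (+0.11168, -0.07639, +0.63669) m
tr R = 2.733719; θ = arccos((tr R − 1)/2) = 0.521928 rad = 29.904°
axis k = ((R−Rᵀ)₃₂, (R−Rᵀ)₁₃, (R−Rᵀ)₂₁) / (2 sinθ) = (+0.384481, +0.156575, -0.909758)
rvec = θ·k = (+0.200671, +0.081721, -0.474828)

rvec=(0.2007, 0.0817, -0.4748) tvec=(0.1117, -0.0764, 0.6367)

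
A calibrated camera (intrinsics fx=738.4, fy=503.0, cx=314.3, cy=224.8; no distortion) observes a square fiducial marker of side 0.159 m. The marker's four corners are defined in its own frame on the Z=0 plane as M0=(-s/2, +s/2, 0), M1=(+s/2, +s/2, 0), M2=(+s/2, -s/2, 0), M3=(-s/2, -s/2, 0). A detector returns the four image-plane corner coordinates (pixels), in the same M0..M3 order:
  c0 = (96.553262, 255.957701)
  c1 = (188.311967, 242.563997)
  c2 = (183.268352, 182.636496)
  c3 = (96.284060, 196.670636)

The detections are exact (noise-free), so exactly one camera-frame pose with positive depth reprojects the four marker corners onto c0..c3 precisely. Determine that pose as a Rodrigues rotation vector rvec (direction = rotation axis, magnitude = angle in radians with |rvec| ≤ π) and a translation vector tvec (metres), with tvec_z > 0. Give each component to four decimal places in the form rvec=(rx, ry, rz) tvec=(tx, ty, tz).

Intrinsics K: fx=738.4, fy=503.0, cx=314.3, cy=224.8
Marker side s = 0.159 m; corners in marker frame (Z=0):
  M0 = (-0.0795, +0.0795, 0)
  M1 = (+0.0795, +0.0795, 0)
  M2 = (+0.0795, -0.0795, 0)
  M3 = (-0.0795, -0.0795, 0)
Detected image corners:
  c0 = (96.553262, 255.957701) px
  c1 = (188.311967, 242.563997) px
  c2 = (183.268352, 182.636496) px
  c3 = (96.284060, 196.670636) px
Planar DLT: solve 8×8 A·h = b for H (H[2,2]=1):
  H  [+541.38529 -30.27068 +140.55821]
  H  [-117.88214 +302.06914 +218.74969]
  H  [-0.14389 -0.33171 +1.00000]
B = K⁻¹H; ‖b₁‖=0.825074, ‖b₂‖=0.825074; λ = 2/(‖b₁‖+‖b₂‖) = 1.212012, sign → tz>0 ⇒ λ=+1.212012
r₁ = λ·B[:,0] = (+0.96286,-0.20610,-0.17440); r₂ = λ·B[:,1] = (+0.12144,+0.90753,-0.40204)
r₃ = r₁×r₂ = (+0.24113,+0.36593,+0.89886); SVD([r₁ r₂ r₃]) → R = UVᵀ:
  R  [+0.96286 +0.12144 +0.24113]
  R  [-0.20610 +0.90753 +0.36593]
  R  [-0.17440 -0.40204 +0.89886]
t = (-0.28518, -0.01458, +1.21201) m
tr R = 2.769259; θ = arccos((tr R − 1)/2) = 0.485098 rad = 27.794°
axis k = ((R−Rᵀ)₃₂, (R−Rᵀ)₁₃, (R−Rᵀ)₂₁) / (2 sinθ) = (-0.823477, +0.445567, -0.351220)
rvec = θ·k = (-0.399467, +0.216143, -0.170376)

rvec=(-0.3995, 0.2161, -0.1704) tvec=(-0.2852, -0.0146, 1.2120)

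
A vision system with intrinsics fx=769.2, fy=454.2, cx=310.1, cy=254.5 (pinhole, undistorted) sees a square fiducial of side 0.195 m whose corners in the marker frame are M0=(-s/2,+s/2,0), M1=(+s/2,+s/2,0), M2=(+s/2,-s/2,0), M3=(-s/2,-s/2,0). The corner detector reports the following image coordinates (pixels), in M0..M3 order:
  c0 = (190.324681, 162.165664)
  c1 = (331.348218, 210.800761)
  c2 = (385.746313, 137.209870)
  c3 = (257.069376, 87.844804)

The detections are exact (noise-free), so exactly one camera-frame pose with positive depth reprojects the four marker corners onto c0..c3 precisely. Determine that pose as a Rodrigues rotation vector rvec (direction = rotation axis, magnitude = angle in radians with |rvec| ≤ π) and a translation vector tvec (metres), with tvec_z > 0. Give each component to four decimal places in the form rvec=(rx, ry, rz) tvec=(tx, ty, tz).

Intrinsics K: fx=769.2, fy=454.2, cx=310.1, cy=254.5
Marker side s = 0.195 m; corners in marker frame (Z=0):
  M0 = (-0.0975, +0.0975, 0)
  M1 = (+0.0975, +0.0975, 0)
  M2 = (+0.0975, -0.0975, 0)
  M3 = (-0.0975, -0.0975, 0)
Detected image corners:
  c0 = (190.324681, 162.165664) px
  c1 = (331.348218, 210.800761) px
  c2 = (385.746313, 137.209870) px
  c3 = (257.069376, 87.844804) px
Planar DLT: solve 8×8 A·h = b for H (H[2,2]=1):
  H  [+771.62698 -410.00138 +293.97136]
  H  [+293.01980 +327.73234 +148.92974]
  H  [+0.27875 -0.34432 +1.00000]
B = K⁻¹H; ‖b₁‖=1.053686, ‖b₂‖=1.053686; λ = 2/(‖b₁‖+‖b₂‖) = 0.949050, sign → tz>0 ⇒ λ=+0.949050
r₁ = λ·B[:,0] = (+0.84539,+0.46403,+0.26455); r₂ = λ·B[:,1] = (-0.37413,+0.86790,-0.32678)
r₃ = r₁×r₂ = (-0.38123,+0.17728,+0.90732); SVD([r₁ r₂ r₃]) → R = UVᵀ:
  R  [+0.84539 -0.37413 -0.38123]
  R  [+0.46403 +0.86790 +0.17728]
  R  [+0.26455 -0.32678 +0.90732]
t = (-0.01990, -0.22059, +0.94905) m
tr R = 2.620612; θ = arccos((tr R − 1)/2) = 0.626122 rad = 35.874°
axis k = ((R−Rᵀ)₃₂, (R−Rᵀ)₁₃, (R−Rᵀ)₂₁) / (2 sinθ) = (-0.430078, -0.551001, +0.715143)
rvec = θ·k = (-0.269282, -0.344994, +0.447767)

rvec=(-0.2693, -0.3450, 0.4478) tvec=(-0.0199, -0.2206, 0.9490)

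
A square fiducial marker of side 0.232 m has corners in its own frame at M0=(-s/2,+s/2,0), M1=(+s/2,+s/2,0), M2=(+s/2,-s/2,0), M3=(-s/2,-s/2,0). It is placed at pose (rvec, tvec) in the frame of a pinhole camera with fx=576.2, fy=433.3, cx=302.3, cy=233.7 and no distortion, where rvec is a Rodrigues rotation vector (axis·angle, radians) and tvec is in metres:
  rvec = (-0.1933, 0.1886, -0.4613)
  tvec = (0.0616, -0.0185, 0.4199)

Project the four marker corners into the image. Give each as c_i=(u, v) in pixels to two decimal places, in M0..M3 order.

c0=(314.40, 378.06) c1=(626.34, 268.42) c2=(455.72, 59.13) c3=(190.97, 170.61)

Intrinsics K: fx=576.2, fy=433.3, cx=302.3, cy=233.7
Marker side s = 0.232 m; corners in marker frame (Z=0):
  M0 = (-0.1160, +0.1160, 0)
  M1 = (+0.1160, +0.1160, 0)
  M2 = (+0.1160, -0.1160, 0)
  M3 = (-0.1160, -0.1160, 0)
rvec = (-0.1933, 0.1886, -0.4613), |rvec| = θ = 0.53454 rad = 30.627°
Rodrigues: sinθ=0.50944, 1−cosθ=0.13950; R = I + sinθ·[k]× + (1−cosθ)·[k]×²:
    [+0.87875 +0.42185 +0.22328]
    [-0.45744 +0.87787 +0.14175]
    [-0.13621 -0.22670 +0.96439]
t = (0.0616, -0.0185, 0.4199) m
M0: Pc = R·M0+t = (+0.00860, +0.13640, +0.40940); u = 576.2·(+0.00860)/0.40940 + 302.3 = 314.4032, v = 433.3·(+0.13640)/0.40940 + 233.7 = 378.0574
M1: Pc = R·M1+t = (+0.21247, +0.03027, +0.37780); u = 576.2·(+0.21247)/0.37780 + 302.3 = 626.3436, v = 433.3·(+0.03027)/0.37780 + 233.7 = 268.4160
M2: Pc = R·M2+t = (+0.11460, -0.17340, +0.43040); u = 576.2·(+0.11460)/0.43040 + 302.3 = 455.7230, v = 433.3·(-0.17340)/0.43040 + 233.7 = 59.1342
M3: Pc = R·M3+t = (-0.08927, -0.06727, +0.46200); u = 576.2·(-0.08927)/0.46200 + 302.3 = 190.9651, v = 433.3·(-0.06727)/0.46200 + 233.7 = 170.6091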